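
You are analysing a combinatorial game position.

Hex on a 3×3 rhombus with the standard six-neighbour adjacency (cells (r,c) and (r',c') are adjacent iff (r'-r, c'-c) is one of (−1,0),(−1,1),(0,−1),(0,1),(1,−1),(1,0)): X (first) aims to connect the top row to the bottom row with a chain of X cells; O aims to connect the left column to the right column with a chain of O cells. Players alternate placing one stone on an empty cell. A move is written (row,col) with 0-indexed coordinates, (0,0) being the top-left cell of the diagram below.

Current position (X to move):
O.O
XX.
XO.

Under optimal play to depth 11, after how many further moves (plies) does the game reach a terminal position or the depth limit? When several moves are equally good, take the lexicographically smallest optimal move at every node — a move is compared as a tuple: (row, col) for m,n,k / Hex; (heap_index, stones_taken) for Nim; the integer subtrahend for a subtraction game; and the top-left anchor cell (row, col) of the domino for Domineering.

[O.O/XX./XO.] X move#1: (0,1):+1/OXO/XX./XO.*, (1,2):-1/O.O/XXX/XO., (2,2):-1/O.O/XX./XOX
[OXO/XX./XO.] end (terminal -1, O#2); searched O.O/XX./XO. to 11

PV length from [O.O/XX./XO.]: 1 ply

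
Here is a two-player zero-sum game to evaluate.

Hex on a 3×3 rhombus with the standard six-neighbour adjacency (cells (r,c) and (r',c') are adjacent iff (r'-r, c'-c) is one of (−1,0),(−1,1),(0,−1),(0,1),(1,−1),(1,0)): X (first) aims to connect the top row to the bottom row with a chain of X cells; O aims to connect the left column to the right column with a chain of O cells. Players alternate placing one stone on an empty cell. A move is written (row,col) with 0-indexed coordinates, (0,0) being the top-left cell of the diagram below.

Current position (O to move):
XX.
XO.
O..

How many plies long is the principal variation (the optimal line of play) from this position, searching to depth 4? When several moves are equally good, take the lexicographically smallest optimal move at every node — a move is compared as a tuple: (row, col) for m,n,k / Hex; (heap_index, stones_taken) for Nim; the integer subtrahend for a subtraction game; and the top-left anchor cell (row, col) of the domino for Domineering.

PV length from [XX./XO./O..]: 1 ply

ply 1, O at XX./XO./O.. | (0,2)=+1→XXO/XO./O..*; (1,2)=+1→XX./XOO/O..; (2,1)=+1→XX./XO./OO.; (2,2)=+1→XX./XO./O.O
ply 2: XXO/XO./O.. is terminal -1 (X); from XX./XO./O.. depth 4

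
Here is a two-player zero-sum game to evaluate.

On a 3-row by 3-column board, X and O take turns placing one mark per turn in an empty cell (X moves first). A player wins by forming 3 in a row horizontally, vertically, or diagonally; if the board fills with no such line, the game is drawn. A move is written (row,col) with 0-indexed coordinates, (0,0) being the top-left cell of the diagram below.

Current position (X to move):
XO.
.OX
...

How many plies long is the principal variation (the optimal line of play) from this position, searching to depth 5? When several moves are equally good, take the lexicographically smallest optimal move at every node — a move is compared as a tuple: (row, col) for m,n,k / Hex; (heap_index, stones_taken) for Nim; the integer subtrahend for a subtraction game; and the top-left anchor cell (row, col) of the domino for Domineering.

PV length from [XO./.OX/...]: 5 plies

p1 X@[XO./.OX/...]: (0,2)[XOX/.OX/...]-1 (1,0)[XO./XOX/...]-1 (2,0)[XO./.OX/X..]-1 (2,1)[XO./.OX/.X.]+0* (2,2)[XO./.OX/..X]-1
p2 O@[XO./.OX/.X.]: (0,2)[XOO/.OX/.X.]-1 (1,0)[XO./OOX/.X.]-1 (2,0)[XO./.OX/OX.]+0* (2,2)[XO./.OX/.XO]+0
p3 X@[XO./.OX/OX.]: (0,2)[XOX/.OX/OX.]+0* (1,0)[XO./XOX/OX.]-1 (2,2)[XO./.OX/OXX]-1
p4 O@[XOX/.OX/OX.]: (1,0)[XOX/OOX/OX.]-1 (2,2)[XOX/.OX/OXO]+0*
p5 X@[XOX/.OX/OXO]: (1,0)[XOX/XOX/OXO]+0*
p6 O@[XOX/XOX/OXO] terminal +0; root [XO./.OX/...] d5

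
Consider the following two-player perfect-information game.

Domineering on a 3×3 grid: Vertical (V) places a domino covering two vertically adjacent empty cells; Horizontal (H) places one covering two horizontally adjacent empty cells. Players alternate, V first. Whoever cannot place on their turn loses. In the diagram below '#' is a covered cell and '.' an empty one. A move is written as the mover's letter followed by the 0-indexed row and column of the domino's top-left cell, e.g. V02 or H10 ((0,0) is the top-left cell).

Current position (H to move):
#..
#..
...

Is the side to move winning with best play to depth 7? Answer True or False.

H winning at [#../#../...]: True

p1 H@[#../#../...]: H01[###/#../...]-1 H11[#../###/...]+1* H20[#../#../##.]-1 H21[#../#../.##]-1
p2 V@[#../###/...] terminal -1; root [#../#../...] d7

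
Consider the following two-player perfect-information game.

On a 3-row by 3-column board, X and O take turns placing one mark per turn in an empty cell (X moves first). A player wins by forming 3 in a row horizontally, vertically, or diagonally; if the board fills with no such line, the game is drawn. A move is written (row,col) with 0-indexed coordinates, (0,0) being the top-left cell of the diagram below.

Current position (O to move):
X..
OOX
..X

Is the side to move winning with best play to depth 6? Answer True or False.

ply 1, O at X../OOX/..X | (0,1)=-1→XO./OOX/..X; (0,2)=+0→X.O/OOX/..X*; (2,0)=-1→X../OOX/O.X; (2,1)=-1→X../OOX/.OX
ply 2, X at X.O/OOX/..X | (0,1)=-1→XXO/OOX/..X; (2,0)=+0→X.O/OOX/X.X*; (2,1)=-1→X.O/OOX/.XX
ply 3, O at X.O/OOX/X.X | (0,1)=-1→XOO/OOX/X.X; (2,1)=+0→X.O/OOX/XOX*
ply 4, X at X.O/OOX/XOX | (0,1)=+0→XXO/OOX/XOX*
ply 5: XXO/OOX/XOX is terminal +0 (O); from X../OOX/..X depth 6

O winning at [X../OOX/..X]: False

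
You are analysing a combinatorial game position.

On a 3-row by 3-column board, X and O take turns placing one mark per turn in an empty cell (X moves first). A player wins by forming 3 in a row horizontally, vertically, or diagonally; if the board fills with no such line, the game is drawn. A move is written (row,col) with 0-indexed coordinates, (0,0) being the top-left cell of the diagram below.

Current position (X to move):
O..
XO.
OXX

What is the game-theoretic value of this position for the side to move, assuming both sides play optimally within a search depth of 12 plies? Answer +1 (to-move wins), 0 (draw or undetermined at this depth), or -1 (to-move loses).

ply 1, X at O../XO./OXX | (0,1)=-1→OX./XO./OXX; (0,2)=+0→O.X/XO./OXX*; (1,2)=-1→O../XOX/OXX
ply 2, O at O.X/XO./OXX | (0,1)=-1→OOX/XO./OXX; (1,2)=+0→O.X/XOO/OXX*
ply 3, X at O.X/XOO/OXX | (0,1)=+0→OXX/XOO/OXX*
ply 4: OXX/XOO/OXX is terminal +0 (O); from O../XO./OXX depth 12

value(O../XO./OXX, X) = 0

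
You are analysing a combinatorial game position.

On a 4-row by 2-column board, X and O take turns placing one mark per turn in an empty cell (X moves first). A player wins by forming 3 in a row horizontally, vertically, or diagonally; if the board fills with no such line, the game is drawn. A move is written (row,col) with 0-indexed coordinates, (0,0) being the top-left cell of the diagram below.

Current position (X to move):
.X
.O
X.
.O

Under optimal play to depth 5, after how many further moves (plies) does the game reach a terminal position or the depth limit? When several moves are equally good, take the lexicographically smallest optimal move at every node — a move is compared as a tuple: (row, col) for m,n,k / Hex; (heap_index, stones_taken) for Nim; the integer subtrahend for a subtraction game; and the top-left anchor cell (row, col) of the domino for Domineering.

[.X/.O/X./.O] X move#1: (0,0):-1/XX/.O/X./.O, (1,0):-1/.X/XO/X./.O, (2,1):+0/.X/.O/XX/.O*, (3,0):-1/.X/.O/X./XO
[.X/.O/XX/.O] O move#2: (0,0):+0/OX/.O/XX/.O*, (1,0):+0/.X/OO/XX/.O, (3,0):+0/.X/.O/XX/OO
[OX/.O/XX/.O] X move#3: (1,0):+0/OX/XO/XX/.O*, (3,0):+0/OX/.O/XX/XO
[OX/XO/XX/.O] O move#4: (3,0):+0/OX/XO/XX/OO*
[OX/XO/XX/OO] end (terminal +0, X#5); searched .X/.O/X./.O to 5

PV length from [.X/.O/X./.O]: 4 plies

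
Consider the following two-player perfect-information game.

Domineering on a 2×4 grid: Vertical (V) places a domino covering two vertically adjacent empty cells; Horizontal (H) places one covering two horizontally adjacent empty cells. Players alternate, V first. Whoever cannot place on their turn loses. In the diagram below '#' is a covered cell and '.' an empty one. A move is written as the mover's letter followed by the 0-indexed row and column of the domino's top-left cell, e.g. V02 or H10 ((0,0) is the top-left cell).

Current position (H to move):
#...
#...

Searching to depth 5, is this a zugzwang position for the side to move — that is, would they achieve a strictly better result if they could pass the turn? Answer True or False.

zugzwang(#.../#..., H) = False

p1 H@[#.../#...]: H01[###./#...]+1* H02[#.##/#...]+1 H11[#.../###.]+1 H12[#.../#.##]+1
p2 V@[###./#...]: V03[####/#..#]-1*
p3 H@[####/#..#]: H11[####/####]+1*
p4 V@[####/####] terminal -1; root [#.../#...] d5
suppose H passes — search the same position with V to move:
pass> p1 V@[#.../#...]: V01[##../##..]-1 V02[#.#./#.#.]+1* V03[#..#/#..#]-1
pass> p2 H@[#.#./#.#.] terminal -1; root [#.../#...] d5
for H: play +1, pass -1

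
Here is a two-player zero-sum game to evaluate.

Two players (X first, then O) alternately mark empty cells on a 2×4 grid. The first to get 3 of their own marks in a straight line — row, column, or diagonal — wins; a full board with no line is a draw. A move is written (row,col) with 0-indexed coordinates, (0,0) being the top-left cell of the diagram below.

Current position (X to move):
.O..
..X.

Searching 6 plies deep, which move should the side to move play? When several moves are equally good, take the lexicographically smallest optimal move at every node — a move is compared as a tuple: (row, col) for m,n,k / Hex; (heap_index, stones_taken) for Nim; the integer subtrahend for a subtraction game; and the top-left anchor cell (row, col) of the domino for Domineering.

X's best at [.O../..X.]: (1,1)

[.O../..X.] X move#1: (0,0):+0/XO../..X., (0,2):+0/.OX./..X., (0,3):+0/.O.X/..X., (1,0):+0/.O../X.X., (1,1):+1/.O../.XX.*, (1,3):+0/.O../..XX
[.O../.XX.] O move#2: (0,0):-1/OO../.XX.*, (0,2):-1/.OO./.XX., (0,3):-1/.O.O/.XX., (1,0):-1/.O../OXX., (1,3):-1/.O../.XXO
[OO../.XX.] X move#3: (0,2):+1/OOX./.XX.*, (0,3):-1/OO.X/.XX., (1,0):+1/OO../XXX., (1,3):+1/OO../.XXX
[OOX./.XX.] O move#4: (0,3):-1/OOXO/.XX.*, (1,0):-1/OOX./OXX., (1,3):-1/OOX./.XXO
[OOXO/.XX.] X move#5: (1,0):+1/OOXO/XXX.*, (1,3):+1/OOXO/.XXX
[OOXO/XXX.] end (terminal -1, O#6); searched .O../..X. to 6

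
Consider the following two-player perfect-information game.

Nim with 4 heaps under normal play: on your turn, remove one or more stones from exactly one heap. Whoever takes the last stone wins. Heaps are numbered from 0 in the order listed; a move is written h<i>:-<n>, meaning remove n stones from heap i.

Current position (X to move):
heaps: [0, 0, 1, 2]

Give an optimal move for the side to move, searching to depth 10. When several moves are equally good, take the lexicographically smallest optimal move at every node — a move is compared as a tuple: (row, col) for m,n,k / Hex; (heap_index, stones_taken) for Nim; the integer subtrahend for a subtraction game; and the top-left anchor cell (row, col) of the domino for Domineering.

ply 1, X at (0,0,1,2) | h2:-1=-1→(0,0,0,2); h3:-1=+1→(0,0,1,1)*; h3:-2=-1→(0,0,1,0)
ply 2, O at (0,0,1,1) | h2:-1=-1→(0,0,0,1)*; h3:-1=-1→(0,0,1,0)
ply 3, X at (0,0,0,1) | h3:-1=+1→(0,0,0,0)*
ply 4: (0,0,0,0) is terminal -1 (O); from (0,0,1,2) depth 10

X's best at [(0,0,1,2)]: h3:-1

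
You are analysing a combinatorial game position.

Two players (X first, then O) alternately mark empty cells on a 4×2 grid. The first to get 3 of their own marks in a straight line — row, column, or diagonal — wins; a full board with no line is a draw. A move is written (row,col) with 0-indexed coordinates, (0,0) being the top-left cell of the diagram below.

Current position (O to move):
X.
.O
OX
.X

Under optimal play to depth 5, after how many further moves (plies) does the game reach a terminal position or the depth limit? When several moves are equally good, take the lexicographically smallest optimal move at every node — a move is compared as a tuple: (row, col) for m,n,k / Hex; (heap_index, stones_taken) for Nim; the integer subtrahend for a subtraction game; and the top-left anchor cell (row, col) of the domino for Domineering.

ply 1, O at X./.O/OX/.X | (0,1)=+0→XO/.O/OX/.X*; (1,0)=+0→X./OO/OX/.X; (3,0)=+0→X./.O/OX/OX
ply 2, X at XO/.O/OX/.X | (1,0)=+0→XO/XO/OX/.X*; (3,0)=+0→XO/.O/OX/XX
ply 3, O at XO/XO/OX/.X | (3,0)=+0→XO/XO/OX/OX*
ply 4: XO/XO/OX/OX is terminal +0 (X); from X./.O/OX/.X depth 5

PV length from [X./.O/OX/.X]: 3 plies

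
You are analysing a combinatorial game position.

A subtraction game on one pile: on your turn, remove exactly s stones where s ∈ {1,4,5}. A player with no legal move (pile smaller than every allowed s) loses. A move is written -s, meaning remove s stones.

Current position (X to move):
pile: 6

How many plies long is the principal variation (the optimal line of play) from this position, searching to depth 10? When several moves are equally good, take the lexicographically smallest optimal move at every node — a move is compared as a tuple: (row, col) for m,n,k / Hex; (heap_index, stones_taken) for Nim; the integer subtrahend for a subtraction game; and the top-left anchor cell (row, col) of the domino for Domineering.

PV length from [6]: 3 plies

ply 1, X at 6 | -1=-1→5; -4=+1→2*; -5=-1→1
ply 2, O at 2 | -1=-1→1*
ply 3, X at 1 | -1=+1→0*
ply 4: 0 is terminal -1 (O); from 6 depth 10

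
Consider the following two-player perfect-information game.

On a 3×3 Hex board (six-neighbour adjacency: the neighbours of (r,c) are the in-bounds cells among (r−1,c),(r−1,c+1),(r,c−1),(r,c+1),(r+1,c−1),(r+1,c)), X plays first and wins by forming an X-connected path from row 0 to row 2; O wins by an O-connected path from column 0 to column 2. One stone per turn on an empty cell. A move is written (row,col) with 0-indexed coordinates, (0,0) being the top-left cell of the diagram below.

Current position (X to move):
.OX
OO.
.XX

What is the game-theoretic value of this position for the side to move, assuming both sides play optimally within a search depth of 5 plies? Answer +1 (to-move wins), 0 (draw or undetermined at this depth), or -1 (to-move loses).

value(.OX/OO./.XX, X) = +1

[.OX/OO./.XX] X move#1: (0,0):-1/XOX/OO./.XX, (1,2):+1/.OX/OOX/.XX*, (2,0):-1/.OX/OO./XXX
[.OX/OOX/.XX] end (terminal -1, O#2); searched .OX/OO./.XX to 5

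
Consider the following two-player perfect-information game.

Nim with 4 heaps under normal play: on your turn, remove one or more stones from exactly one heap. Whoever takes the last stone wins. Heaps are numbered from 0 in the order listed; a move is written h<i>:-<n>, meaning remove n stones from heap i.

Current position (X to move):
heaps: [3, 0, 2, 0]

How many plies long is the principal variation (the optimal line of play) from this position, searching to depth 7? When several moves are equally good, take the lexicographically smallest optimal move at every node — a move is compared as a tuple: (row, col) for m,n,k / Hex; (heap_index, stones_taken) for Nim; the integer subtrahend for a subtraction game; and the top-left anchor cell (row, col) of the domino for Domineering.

PV length from [(3,0,2,0)]: 5 plies

p1 X@[(3,0,2,0)]: h0:-1[(2,0,2,0)]+1* h0:-2[(1,0,2,0)]-1 h0:-3[(0,0,2,0)]-1 h2:-1[(3,0,1,0)]-1 h2:-2[(3,0,0,0)]-1
p2 O@[(2,0,2,0)]: h0:-1[(1,0,2,0)]-1* h0:-2[(0,0,2,0)]-1 h2:-1[(2,0,1,0)]-1 h2:-2[(2,0,0,0)]-1
p3 X@[(1,0,2,0)]: h0:-1[(0,0,2,0)]-1 h2:-1[(1,0,1,0)]+1* h2:-2[(1,0,0,0)]-1
p4 O@[(1,0,1,0)]: h0:-1[(0,0,1,0)]-1* h2:-1[(1,0,0,0)]-1
p5 X@[(0,0,1,0)]: h2:-1[(0,0,0,0)]+1*
p6 O@[(0,0,0,0)] terminal -1; root [(3,0,2,0)] d7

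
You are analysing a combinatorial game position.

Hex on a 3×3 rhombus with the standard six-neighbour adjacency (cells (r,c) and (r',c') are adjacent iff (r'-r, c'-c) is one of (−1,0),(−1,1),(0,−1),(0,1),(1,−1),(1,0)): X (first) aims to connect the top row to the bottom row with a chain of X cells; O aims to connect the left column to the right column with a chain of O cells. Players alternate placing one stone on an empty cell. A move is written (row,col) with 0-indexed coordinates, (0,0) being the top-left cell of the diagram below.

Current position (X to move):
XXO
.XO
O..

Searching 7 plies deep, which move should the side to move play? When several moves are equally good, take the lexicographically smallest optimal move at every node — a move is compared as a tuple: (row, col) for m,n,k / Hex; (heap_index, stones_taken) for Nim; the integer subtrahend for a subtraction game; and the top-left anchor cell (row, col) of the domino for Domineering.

X's best at [XXO/.XO/O..]: (2,1)

ply 1, X at XXO/.XO/O.. | (1,0)=-1→XXO/XXO/O..; (2,1)=+1→XXO/.XO/OX.*; (2,2)=-1→XXO/.XO/O.X
ply 2: XXO/.XO/OX. is terminal -1 (O); from XXO/.XO/O.. depth 7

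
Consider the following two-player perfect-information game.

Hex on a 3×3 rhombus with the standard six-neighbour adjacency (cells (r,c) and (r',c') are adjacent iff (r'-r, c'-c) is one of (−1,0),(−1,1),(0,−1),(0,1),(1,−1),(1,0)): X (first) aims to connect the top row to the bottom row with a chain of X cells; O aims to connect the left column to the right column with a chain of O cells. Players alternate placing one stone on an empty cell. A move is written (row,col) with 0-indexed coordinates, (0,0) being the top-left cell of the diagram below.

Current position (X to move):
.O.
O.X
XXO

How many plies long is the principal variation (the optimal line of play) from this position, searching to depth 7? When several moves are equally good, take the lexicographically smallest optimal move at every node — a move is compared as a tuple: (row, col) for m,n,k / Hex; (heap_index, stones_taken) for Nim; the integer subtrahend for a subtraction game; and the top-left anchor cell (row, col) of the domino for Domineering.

PV length from [.O./O.X/XXO]: 1 ply

p1 X@[.O./O.X/XXO]: (0,0)[XO./O.X/XXO]-1 (0,2)[.OX/O.X/XXO]+1* (1,1)[.O./OXX/XXO]-1
p2 O@[.OX/O.X/XXO] terminal -1; root [.O./O.X/XXO] d7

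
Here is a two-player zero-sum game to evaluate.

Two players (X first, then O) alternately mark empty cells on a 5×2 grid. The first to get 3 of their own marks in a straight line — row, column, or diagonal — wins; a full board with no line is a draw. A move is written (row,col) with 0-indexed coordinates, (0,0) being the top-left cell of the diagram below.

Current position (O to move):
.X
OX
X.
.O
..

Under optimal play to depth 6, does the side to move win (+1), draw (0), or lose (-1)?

p1 O@[.X/OX/X./.O/..]: (0,0)[OX/OX/X./.O/..]-1 (2,1)[.X/OX/XO/.O/..]+0* (3,0)[.X/OX/X./OO/..]-1 (4,0)[.X/OX/X./.O/O.]-1 (4,1)[.X/OX/X./.O/.O]-1
p2 X@[.X/OX/XO/.O/..]: (0,0)[XX/OX/XO/.O/..]-1 (3,0)[.X/OX/XO/XO/..]-1 (4,0)[.X/OX/XO/.O/X.]-1 (4,1)[.X/OX/XO/.O/.X]+0*
p3 O@[.X/OX/XO/.O/.X]: (0,0)[OX/OX/XO/.O/.X]+0* (3,0)[.X/OX/XO/OO/.X]+0 (4,0)[.X/OX/XO/.O/OX]+0
p4 X@[OX/OX/XO/.O/.X]: (3,0)[OX/OX/XO/XO/.X]+0* (4,0)[OX/OX/XO/.O/XX]+0
p5 O@[OX/OX/XO/XO/.X]: (4,0)[OX/OX/XO/XO/OX]+0*
p6 X@[OX/OX/XO/XO/OX] terminal +0; root [.X/OX/X./.O/..] d6

value(.X/OX/X./.O/.., O) = 0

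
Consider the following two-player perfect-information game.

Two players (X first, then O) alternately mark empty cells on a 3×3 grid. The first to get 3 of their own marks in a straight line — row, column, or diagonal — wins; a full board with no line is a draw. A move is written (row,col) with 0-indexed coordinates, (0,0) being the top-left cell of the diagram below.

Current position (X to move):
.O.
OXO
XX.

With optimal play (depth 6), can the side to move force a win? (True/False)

X winning at [.O./OXO/XX.]: True

p1 X@[.O./OXO/XX.]: (0,0)[XO./OXO/XX.]+1* (0,2)[.OX/OXO/XX.]+1 (2,2)[.O./OXO/XXX]+1
p2 O@[XO./OXO/XX.]: (0,2)[XOO/OXO/XX.]-1* (2,2)[XO./OXO/XXO]-1
p3 X@[XOO/OXO/XX.]: (2,2)[XOO/OXO/XXX]+1*
p4 O@[XOO/OXO/XXX] terminal -1; root [.O./OXO/XX.] d6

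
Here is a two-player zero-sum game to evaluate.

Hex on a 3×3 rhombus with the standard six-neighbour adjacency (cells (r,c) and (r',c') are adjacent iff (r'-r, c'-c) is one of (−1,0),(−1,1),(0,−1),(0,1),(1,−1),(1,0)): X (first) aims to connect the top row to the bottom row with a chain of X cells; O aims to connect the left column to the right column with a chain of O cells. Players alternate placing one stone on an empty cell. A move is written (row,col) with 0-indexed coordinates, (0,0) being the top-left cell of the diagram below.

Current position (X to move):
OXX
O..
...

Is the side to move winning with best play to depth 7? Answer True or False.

ply 1, X at OXX/O../... | (1,1)=+1→OXX/OX./...*; (1,2)=+1→OXX/O.X/...; (2,0)=+1→OXX/O../X..; (2,1)=+1→OXX/O../.X.; (2,2)=+1→OXX/O../..X
ply 2, O at OXX/OX./... | (1,2)=-1→OXX/OXO/...*; (2,0)=-1→OXX/OX./O..; (2,1)=-1→OXX/OX./.O.; (2,2)=-1→OXX/OX./..O
ply 3, X at OXX/OXO/... | (2,0)=+1→OXX/OXO/X..*; (2,1)=+1→OXX/OXO/.X.; (2,2)=+1→OXX/OXO/..X
ply 4: OXX/OXO/X.. is terminal -1 (O); from OXX/O../... depth 7

X winning at [OXX/O../...]: True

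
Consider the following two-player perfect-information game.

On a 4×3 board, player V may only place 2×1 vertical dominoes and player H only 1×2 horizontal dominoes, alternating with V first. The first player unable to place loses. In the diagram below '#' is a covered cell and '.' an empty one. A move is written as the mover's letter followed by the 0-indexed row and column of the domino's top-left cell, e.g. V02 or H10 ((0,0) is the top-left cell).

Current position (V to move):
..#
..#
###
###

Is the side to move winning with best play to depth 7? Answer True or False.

[..#/..#/###/###] V move#1: V00:+1/#.#/#.#/###/###*, V01:+1/.##/.##/###/###
[#.#/#.#/###/###] end (terminal -1, H#2); searched ..#/..#/###/### to 7

V winning at [..#/..#/###/###]: True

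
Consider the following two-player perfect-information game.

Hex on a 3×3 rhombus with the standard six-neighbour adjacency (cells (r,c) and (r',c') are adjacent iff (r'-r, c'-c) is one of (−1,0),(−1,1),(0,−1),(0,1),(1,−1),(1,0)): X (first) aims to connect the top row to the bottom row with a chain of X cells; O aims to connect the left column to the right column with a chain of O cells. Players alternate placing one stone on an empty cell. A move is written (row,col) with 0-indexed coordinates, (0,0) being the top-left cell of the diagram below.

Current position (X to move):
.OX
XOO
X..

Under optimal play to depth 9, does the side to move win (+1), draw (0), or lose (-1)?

[.OX/XOO/X..] X move#1: (0,0):+1/XOX/XOO/X..*, (2,1):-1/.OX/XOO/XX., (2,2):-1/.OX/XOO/X.X
[XOX/XOO/X..] end (terminal -1, O#2); searched .OX/XOO/X.. to 9

value(.OX/XOO/X.., X) = +1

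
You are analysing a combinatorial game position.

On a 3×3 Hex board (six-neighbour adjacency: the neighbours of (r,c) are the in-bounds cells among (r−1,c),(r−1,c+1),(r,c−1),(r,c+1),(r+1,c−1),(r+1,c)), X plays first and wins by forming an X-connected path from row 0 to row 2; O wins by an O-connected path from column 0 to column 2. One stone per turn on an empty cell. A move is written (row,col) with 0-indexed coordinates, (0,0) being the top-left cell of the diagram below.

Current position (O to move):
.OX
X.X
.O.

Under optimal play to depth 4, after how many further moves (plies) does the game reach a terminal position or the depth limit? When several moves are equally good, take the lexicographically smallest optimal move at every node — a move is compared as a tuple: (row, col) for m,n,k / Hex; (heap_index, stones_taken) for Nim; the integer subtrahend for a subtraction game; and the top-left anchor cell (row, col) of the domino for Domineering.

PV length from [.OX/X.X/.O.]: 4 plies

ply 1, O at .OX/X.X/.O. | (0,0)=-1→OOX/X.X/.O.*; (1,1)=-1→.OX/XOX/.O.; (2,0)=-1→.OX/X.X/OO.; (2,2)=-1→.OX/X.X/.OO
ply 2, X at OOX/X.X/.O. | (1,1)=+1→OOX/XXX/.O.*; (2,0)=+1→OOX/X.X/XO.; (2,2)=+1→OOX/X.X/.OX
ply 3, O at OOX/XXX/.O. | (2,0)=-1→OOX/XXX/OO.*; (2,2)=-1→OOX/XXX/.OO
ply 4, X at OOX/XXX/OO. | (2,2)=+1→OOX/XXX/OOX*
ply 5: OOX/XXX/OOX is terminal -1 (O); from .OX/X.X/.O. depth 4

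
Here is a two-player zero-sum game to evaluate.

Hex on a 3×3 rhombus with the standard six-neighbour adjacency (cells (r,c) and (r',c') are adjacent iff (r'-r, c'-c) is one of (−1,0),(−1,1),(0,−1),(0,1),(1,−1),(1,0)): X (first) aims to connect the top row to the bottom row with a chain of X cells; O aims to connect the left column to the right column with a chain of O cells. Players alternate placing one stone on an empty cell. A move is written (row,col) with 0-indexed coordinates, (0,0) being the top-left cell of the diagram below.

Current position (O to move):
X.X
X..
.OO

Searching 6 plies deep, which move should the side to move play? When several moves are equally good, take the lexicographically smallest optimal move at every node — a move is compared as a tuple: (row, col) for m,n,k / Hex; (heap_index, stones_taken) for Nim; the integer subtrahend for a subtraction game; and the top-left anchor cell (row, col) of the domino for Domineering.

O's best at [X.X/X../.OO]: (2,0)

[X.X/X../.OO] O move#1: (0,1):-1/XOX/X../.OO, (1,1):-1/X.X/XO./.OO, (1,2):-1/X.X/X.O/.OO, (2,0):+1/X.X/X../OOO*
[X.X/X../OOO] end (terminal -1, X#2); searched X.X/X../.OO to 6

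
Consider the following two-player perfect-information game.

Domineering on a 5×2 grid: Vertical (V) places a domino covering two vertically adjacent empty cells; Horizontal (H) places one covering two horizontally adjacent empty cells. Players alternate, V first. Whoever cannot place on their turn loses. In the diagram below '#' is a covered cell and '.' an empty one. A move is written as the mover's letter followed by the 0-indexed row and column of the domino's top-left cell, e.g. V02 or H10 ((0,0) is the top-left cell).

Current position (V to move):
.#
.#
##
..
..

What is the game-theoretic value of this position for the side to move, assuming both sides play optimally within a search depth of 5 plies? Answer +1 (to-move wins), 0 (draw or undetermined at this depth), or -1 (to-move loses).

value(.#/.#/##/../.., V) = +1

p1 V@[.#/.#/##/../..]: V00[##/##/##/../..]-1 V30[.#/.#/##/#./#.]+1* V31[.#/.#/##/.#/.#]+1
p2 H@[.#/.#/##/#./#.] terminal -1; root [.#/.#/##/../..] d5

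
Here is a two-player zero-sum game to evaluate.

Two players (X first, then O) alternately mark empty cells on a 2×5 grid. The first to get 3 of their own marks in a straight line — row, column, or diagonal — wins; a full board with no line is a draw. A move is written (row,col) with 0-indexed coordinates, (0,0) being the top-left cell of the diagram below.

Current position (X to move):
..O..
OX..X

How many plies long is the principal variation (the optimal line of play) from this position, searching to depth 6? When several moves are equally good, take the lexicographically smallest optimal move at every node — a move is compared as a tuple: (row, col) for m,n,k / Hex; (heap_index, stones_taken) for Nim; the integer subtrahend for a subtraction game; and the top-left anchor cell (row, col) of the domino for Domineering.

ply 1, X at ..O../OX..X | (0,0)=-1→X.O../OX..X; (0,1)=+0→.XO../OX..X*; (0,3)=+0→..OX./OX..X; (0,4)=-1→..O.X/OX..X; (1,2)=+0→..O../OXX.X; (1,3)=+0→..O../OX.XX
ply 2, O at .XO../OX..X | (0,0)=+0→OXO../OX..X*; (0,3)=+0→.XOO./OX..X; (0,4)=+0→.XO.O/OX..X; (1,2)=+0→.XO../OXO.X; (1,3)=+0→.XO../OX.OX
ply 3, X at OXO../OX..X | (0,3)=+0→OXOX./OX..X*; (0,4)=+0→OXO.X/OX..X; (1,2)=+0→OXO../OXX.X; (1,3)=+0→OXO../OX.XX
ply 4, O at OXOX./OX..X | (0,4)=+0→OXOXO/OX..X*; (1,2)=+0→OXOX./OXO.X; (1,3)=+0→OXOX./OX.OX
ply 5, X at OXOXO/OX..X | (1,2)=+0→OXOXO/OXX.X*; (1,3)=+0→OXOXO/OX.XX
ply 6, O at OXOXO/OXX.X | (1,3)=+0→OXOXO/OXXOX*
ply 7: OXOXO/OXXOX is terminal +0 (X); from ..O../OX..X depth 6

PV length from [..O../OX..X]: 6 plies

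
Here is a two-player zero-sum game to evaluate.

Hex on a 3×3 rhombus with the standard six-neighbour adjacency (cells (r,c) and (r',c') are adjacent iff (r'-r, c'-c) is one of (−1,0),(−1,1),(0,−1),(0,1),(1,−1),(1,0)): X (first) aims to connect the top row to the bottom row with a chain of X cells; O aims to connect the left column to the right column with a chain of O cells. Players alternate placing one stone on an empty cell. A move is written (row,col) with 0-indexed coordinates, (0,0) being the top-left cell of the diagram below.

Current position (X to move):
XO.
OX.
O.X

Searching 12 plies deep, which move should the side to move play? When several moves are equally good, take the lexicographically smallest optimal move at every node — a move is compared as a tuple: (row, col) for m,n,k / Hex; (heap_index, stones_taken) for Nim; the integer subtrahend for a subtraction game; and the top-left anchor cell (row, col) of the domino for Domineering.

X's best at [XO./OX./O.X]: (0,2)

ply 1, X at XO./OX./O.X | (0,2)=+1→XOX/OX./O.X*; (1,2)=-1→XO./OXX/O.X; (2,1)=-1→XO./OX./OXX
ply 2, O at XOX/OX./O.X | (1,2)=-1→XOX/OXO/O.X*; (2,1)=-1→XOX/OX./OOX
ply 3, X at XOX/OXO/O.X | (2,1)=+1→XOX/OXO/OXX*
ply 4: XOX/OXO/OXX is terminal -1 (O); from XO./OX./O.X depth 12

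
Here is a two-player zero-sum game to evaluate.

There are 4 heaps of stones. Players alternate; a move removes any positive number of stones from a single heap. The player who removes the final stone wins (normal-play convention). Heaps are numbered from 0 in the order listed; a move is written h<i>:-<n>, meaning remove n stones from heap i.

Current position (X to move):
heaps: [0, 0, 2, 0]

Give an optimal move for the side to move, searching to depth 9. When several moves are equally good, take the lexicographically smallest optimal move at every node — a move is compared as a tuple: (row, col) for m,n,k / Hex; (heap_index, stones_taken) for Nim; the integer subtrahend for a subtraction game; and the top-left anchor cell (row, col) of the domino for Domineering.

X's best at [(0,0,2,0)]: h2:-2

[(0,0,2,0)] X move#1: h2:-1:-1/(0,0,1,0), h2:-2:+1/(0,0,0,0)*
[(0,0,0,0)] end (terminal -1, O#2); searched (0,0,2,0) to 9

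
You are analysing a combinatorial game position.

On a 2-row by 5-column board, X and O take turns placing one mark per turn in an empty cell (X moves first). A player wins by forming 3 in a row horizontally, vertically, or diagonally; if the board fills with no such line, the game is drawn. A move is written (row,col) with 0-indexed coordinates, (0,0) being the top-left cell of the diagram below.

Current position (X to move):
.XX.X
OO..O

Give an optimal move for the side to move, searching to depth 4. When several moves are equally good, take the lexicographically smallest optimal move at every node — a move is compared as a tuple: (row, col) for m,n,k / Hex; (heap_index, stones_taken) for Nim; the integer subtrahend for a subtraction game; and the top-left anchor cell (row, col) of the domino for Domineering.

[.XX.X/OO..O] X move#1: (0,0):+1/XXX.X/OO..O*, (0,3):+1/.XXXX/OO..O, (1,2):+1/.XX.X/OOX.O, (1,3):-1/.XX.X/OO.XO
[XXX.X/OO..O] end (terminal -1, O#2); searched .XX.X/OO..O to 4

X's best at [.XX.X/OO..O]: (0,0)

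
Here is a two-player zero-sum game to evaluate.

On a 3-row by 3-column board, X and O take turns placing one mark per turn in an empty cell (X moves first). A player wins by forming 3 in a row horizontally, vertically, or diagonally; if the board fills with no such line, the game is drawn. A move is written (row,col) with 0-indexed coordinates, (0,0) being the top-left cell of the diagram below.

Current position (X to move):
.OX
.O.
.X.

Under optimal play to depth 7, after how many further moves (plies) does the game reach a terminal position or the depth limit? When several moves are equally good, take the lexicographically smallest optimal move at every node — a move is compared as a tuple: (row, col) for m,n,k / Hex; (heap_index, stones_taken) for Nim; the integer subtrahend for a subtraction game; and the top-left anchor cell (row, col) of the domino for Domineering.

PV length from [.OX/.O./.X.]: 5 plies

ply 1, X at .OX/.O./.X. | (0,0)=+0→XOX/.O./.X.; (1,0)=+0→.OX/XO./.X.; (1,2)=+0→.OX/.OX/.X.; (2,0)=+0→.OX/.O./XX.; (2,2)=+1→.OX/.O./.XX*
ply 2, O at .OX/.O./.XX | (0,0)=-1→OOX/.O./.XX*; (1,0)=-1→.OX/OO./.XX; (1,2)=-1→.OX/.OO/.XX; (2,0)=-1→.OX/.O./OXX
ply 3, X at OOX/.O./.XX | (1,0)=+1→OOX/XO./.XX*; (1,2)=+1→OOX/.OX/.XX; (2,0)=+1→OOX/.O./XXX
ply 4, O at OOX/XO./.XX | (1,2)=-1→OOX/XOO/.XX*; (2,0)=-1→OOX/XO./OXX
ply 5, X at OOX/XOO/.XX | (2,0)=+1→OOX/XOO/XXX*
ply 6: OOX/XOO/XXX is terminal -1 (O); from .OX/.O./.X. depth 7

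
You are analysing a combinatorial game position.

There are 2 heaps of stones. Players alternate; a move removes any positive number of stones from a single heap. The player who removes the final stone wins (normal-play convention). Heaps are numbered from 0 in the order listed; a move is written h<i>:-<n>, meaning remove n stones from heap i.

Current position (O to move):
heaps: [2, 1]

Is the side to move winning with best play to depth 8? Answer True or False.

p1 O@[(2,1)]: h0:-1[(1,1)]+1* h0:-2[(0,1)]-1 h1:-1[(2,0)]-1
p2 X@[(1,1)]: h0:-1[(0,1)]-1* h1:-1[(1,0)]-1
p3 O@[(0,1)]: h1:-1[(0,0)]+1*
p4 X@[(0,0)] terminal -1; root [(2,1)] d8

O winning at [(2,1)]: True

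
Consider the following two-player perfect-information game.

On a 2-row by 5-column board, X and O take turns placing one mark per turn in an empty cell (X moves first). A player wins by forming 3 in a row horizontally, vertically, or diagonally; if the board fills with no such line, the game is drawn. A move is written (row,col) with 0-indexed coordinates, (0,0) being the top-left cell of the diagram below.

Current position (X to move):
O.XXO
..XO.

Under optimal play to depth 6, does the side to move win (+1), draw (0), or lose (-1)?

ply 1, X at O.XXO/..XO. | (0,1)=+1→OXXXO/..XO.*; (1,0)=+1→O.XXO/X.XO.; (1,1)=+1→O.XXO/.XXO.; (1,4)=+0→O.XXO/..XOX
ply 2: OXXXO/..XO. is terminal -1 (O); from O.XXO/..XO. depth 6

value(O.XXO/..XO., X) = +1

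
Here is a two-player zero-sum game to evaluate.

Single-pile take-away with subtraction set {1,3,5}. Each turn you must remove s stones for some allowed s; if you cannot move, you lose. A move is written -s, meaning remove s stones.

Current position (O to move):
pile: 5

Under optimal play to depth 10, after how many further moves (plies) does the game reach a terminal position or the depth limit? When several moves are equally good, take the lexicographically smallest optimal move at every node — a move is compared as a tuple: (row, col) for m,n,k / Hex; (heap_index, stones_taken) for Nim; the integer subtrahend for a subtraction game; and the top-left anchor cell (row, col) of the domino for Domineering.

ply 1, O at 5 | -1=+1→4*; -3=+1→2; -5=+1→0
ply 2, X at 4 | -1=-1→3*; -3=-1→1
ply 3, O at 3 | -1=+1→2*; -3=+1→0
ply 4, X at 2 | -1=-1→1*
ply 5, O at 1 | -1=+1→0*
ply 6: 0 is terminal -1 (X); from 5 depth 10

PV length from [5]: 5 plies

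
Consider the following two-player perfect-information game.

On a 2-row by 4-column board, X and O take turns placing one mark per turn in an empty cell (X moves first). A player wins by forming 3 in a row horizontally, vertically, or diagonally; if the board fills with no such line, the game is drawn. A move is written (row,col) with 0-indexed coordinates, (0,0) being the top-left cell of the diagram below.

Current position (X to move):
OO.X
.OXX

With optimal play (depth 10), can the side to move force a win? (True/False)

X winning at [OO.X/.OXX]: False

p1 X@[OO.X/.OXX]: (0,2)[OOXX/.OXX]+0* (1,0)[OO.X/XOXX]-1
p2 O@[OOXX/.OXX]: (1,0)[OOXX/OOXX]+0*
p3 X@[OOXX/OOXX] terminal +0; root [OO.X/.OXX] d10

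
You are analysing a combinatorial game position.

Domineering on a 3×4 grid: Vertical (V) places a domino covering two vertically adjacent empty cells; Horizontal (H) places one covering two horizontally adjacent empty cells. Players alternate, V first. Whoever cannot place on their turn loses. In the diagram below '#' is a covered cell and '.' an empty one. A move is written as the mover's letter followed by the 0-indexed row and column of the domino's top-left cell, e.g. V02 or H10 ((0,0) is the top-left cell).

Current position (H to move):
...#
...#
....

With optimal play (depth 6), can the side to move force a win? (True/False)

H winning at [...#/...#/....]: True

ply 1, H at ...#/...#/.... | H00=-1→##.#/...#/....; H01=-1→.###/...#/....; H10=+1→...#/##.#/....*; H11=+1→...#/.###/....; H20=-1→...#/...#/##..; H21=-1→...#/...#/.##.; H22=-1→...#/...#/..##
ply 2, V at ...#/##.#/.... | V02=-1→..##/####/....*; V12=-1→...#/####/..#.
ply 3, H at ..##/####/.... | H00=+1→####/####/....*; H20=+1→..##/####/##..; H21=+1→..##/####/.##.; H22=+1→..##/####/..##
ply 4: ####/####/.... is terminal -1 (V); from ...#/...#/.... depth 6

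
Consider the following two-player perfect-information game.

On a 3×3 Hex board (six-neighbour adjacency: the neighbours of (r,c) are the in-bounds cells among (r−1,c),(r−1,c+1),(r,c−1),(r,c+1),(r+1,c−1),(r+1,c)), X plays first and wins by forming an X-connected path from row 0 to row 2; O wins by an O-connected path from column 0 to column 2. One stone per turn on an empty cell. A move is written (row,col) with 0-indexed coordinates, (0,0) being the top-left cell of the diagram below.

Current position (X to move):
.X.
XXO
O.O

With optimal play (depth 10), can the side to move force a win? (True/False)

X winning at [.X./XXO/O.O]: True

[.X./XXO/O.O] X move#1: (0,0):-1/XX./XXO/O.O, (0,2):-1/.XX/XXO/O.O, (2,1):+1/.X./XXO/OXO*
[.X./XXO/OXO] end (terminal -1, O#2); searched .X./XXO/O.O to 10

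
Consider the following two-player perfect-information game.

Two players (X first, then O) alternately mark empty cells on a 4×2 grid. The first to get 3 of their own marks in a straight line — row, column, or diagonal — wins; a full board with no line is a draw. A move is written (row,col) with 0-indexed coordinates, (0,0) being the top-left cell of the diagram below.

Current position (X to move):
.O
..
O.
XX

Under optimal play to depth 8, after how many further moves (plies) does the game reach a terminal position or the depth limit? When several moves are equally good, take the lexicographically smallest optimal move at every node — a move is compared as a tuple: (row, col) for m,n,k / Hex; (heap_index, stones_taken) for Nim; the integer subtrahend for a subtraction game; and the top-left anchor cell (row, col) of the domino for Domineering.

PV length from [.O/../O./XX]: 4 plies

[.O/../O./XX] X move#1: (0,0):+0/XO/../O./XX*, (1,0):+0/.O/X./O./XX, (1,1):+0/.O/.X/O./XX, (2,1):+0/.O/../OX/XX
[XO/../O./XX] O move#2: (1,0):+0/XO/O./O./XX*, (1,1):+0/XO/.O/O./XX, (2,1):+0/XO/../OO/XX
[XO/O./O./XX] X move#3: (1,1):+0/XO/OX/O./XX*, (2,1):+0/XO/O./OX/XX
[XO/OX/O./XX] O move#4: (2,1):+0/XO/OX/OO/XX*
[XO/OX/OO/XX] end (terminal +0, X#5); searched .O/../O./XX to 8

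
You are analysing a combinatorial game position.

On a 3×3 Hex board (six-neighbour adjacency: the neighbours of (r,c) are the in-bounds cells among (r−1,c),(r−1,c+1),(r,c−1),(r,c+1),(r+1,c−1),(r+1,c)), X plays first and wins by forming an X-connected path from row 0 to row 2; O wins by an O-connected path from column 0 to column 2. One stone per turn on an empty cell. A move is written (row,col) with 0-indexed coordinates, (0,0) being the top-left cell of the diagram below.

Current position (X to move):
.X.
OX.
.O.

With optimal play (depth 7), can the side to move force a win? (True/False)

X winning at [.X./OX./.O.]: True

p1 X@[.X./OX./.O.]: (0,0)[XX./OX./.O.]-1 (0,2)[.XX/OX./.O.]-1 (1,2)[.X./OXX/.O.]+1* (2,0)[.X./OX./XO.]+1 (2,2)[.X./OX./.OX]+1
p2 O@[.X./OXX/.O.]: (0,0)[OX./OXX/.O.]-1* (0,2)[.XO/OXX/.O.]-1 (2,0)[.X./OXX/OO.]-1 (2,2)[.X./OXX/.OO]-1
p3 X@[OX./OXX/.O.]: (0,2)[OXX/OXX/.O.]+1* (2,0)[OX./OXX/XO.]+1 (2,2)[OX./OXX/.OX]+1
p4 O@[OXX/OXX/.O.]: (2,0)[OXX/OXX/OO.]-1* (2,2)[OXX/OXX/.OO]-1
p5 X@[OXX/OXX/OO.]: (2,2)[OXX/OXX/OOX]+1*
p6 O@[OXX/OXX/OOX] terminal -1; root [.X./OX./.O.] d7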